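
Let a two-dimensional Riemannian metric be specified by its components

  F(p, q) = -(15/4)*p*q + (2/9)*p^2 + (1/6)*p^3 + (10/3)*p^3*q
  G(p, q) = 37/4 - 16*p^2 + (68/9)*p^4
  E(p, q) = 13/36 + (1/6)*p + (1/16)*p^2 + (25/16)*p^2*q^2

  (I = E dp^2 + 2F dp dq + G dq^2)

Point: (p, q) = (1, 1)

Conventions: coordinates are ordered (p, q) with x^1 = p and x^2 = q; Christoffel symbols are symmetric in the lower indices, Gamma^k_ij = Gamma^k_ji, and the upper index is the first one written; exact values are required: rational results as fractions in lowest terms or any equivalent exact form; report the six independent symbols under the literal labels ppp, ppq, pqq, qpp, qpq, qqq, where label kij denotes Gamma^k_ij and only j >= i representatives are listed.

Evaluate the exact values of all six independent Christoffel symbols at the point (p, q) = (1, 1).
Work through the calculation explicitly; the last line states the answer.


E = 155/72, F = -1/36, G = 29/36 at the point
E_p = 41/12, E_q = 25/8, F_p = 259/36, F_q = -5/12, G_p = -16/9, G_q = 0
EG - F^2 = 4493/2592;  g^inv = (2592/4493) * [[29/36, 1/36], [1/36, 155/72]]
first-kind symbols [ij,l] = (1/2)(d_i g_jl + d_j g_il - d_l g_ij): [pp,p] = E_p/2 = 41/24, [pp,q] = F_p - E_q/2 = 811/144, [pq,p] = E_q/2 = 25/16, [pq,q] = G_p/2 = -8/9, [qq,p] = F_q - G_p/2 = 17/36, [qq,q] = G_q/2 = 0
Gamma^p_ij = (G*[ij,p] - F*[ij,q])/(EG - F^2), Gamma^q_ij = (E*[ij,q] - F*[ij,p])/(EG - F^2)

Answer: Gamma_ppp = 7945/8986, Gamma_ppq = 6397/8986, Gamma_pqq = 986/4493, Gamma_qpp = 126197/17972, Gamma_qpq = -9695/8986, Gamma_qqq = 34/4493


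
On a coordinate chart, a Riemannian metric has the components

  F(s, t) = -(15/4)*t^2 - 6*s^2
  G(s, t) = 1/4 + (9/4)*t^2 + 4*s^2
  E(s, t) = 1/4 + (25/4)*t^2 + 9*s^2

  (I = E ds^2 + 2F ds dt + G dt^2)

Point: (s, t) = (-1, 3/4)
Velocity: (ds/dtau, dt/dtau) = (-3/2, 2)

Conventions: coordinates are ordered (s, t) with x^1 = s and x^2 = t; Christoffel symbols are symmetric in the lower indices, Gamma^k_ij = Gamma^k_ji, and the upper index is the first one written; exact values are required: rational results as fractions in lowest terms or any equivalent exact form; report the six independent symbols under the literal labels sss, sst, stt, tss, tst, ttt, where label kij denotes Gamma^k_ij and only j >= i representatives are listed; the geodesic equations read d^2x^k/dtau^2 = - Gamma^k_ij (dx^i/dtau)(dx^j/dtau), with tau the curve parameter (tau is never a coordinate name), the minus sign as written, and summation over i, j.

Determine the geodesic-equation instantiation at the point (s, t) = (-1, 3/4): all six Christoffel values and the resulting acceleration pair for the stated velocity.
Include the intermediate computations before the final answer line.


E = 817/64, F = -519/64, G = 353/64 at the point
E_s = -18, E_t = 75/8, F_s = 12, F_t = -45/8, G_s = -8, G_t = 27/8
EG - F^2 = 595/128;  g^inv = (128/595) * [[353/64, 519/64], [519/64, 817/64]]
first-kind symbols [ij,l] = (1/2)(d_i g_jl + d_j g_il - d_l g_ij): [ss,s] = E_s/2 = -9, [ss,t] = F_s - E_t/2 = 117/16, [st,s] = E_t/2 = 75/16, [st,t] = G_s/2 = -4, [tt,s] = F_t - G_s/2 = -13/8, [tt,t] = G_t/2 = 27/16
Gamma^s_ij = (G*[ij,s] - F*[ij,t])/(EG - F^2), Gamma^t_ij = (E*[ij,t] - F*[ij,s])/(EG - F^2)
Gamma_sss = 1413/680, Gamma_sst = -963/680, Gamma_stt = 967/952, Gamma_tss = 2979/680, Gamma_tst = -1909/680, Gamma_ttt = 1713/952
d^2s/dtau^2 = -(Gamma_sss*(-3/2)^2 + 2*Gamma_sst*(-3/2)*(2) + Gamma_stt*(2)^2) = -328163/19040
d^2t/dtau^2 = -(Gamma_tss*(-3/2)^2 + 2*Gamma_tst*(-3/2)*(2) + Gamma_ttt*(2)^2) = -645429/19040

Answer: Gamma_sss = 1413/680, Gamma_sst = -963/680, Gamma_stt = 967/952, Gamma_tss = 2979/680, Gamma_tst = -1909/680, Gamma_ttt = 1713/952; accelerations (d^2s/dtau^2, d^2t/dtau^2) = (-328163/19040, -645429/19040)


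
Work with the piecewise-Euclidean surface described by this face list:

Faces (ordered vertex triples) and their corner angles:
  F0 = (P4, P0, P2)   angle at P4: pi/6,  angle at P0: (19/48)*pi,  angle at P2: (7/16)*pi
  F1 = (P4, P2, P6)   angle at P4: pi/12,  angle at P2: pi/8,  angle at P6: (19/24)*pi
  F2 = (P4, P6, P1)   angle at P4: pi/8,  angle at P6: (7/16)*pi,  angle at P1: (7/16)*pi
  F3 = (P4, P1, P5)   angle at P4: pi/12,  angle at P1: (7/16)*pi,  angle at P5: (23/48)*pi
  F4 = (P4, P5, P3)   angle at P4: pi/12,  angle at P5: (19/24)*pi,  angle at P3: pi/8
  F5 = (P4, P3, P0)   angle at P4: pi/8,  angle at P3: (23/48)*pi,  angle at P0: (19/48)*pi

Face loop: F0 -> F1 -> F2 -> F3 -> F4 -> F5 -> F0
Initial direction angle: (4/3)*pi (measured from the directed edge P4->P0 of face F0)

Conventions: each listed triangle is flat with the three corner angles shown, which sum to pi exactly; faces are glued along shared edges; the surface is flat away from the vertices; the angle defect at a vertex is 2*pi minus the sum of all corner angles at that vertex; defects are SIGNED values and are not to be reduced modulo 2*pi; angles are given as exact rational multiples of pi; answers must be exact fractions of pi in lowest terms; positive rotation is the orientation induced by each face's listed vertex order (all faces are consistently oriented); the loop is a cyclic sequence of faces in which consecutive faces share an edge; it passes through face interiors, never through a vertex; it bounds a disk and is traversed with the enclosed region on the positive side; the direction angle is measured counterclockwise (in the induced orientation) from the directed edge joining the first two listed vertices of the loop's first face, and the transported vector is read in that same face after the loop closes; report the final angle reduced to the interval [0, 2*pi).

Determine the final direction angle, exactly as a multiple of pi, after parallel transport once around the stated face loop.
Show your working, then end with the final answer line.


enclosed vertex P4: corner angles sum to (2/3)*pi, defect = 2*pi - (2/3)*pi = (4/3)*pi
summing the enclosed defects onto the initial angle, mod 2*pi in the induced orientation:
final angle = (4/3)*pi + (4/3)*pi = (2/3)*pi (mod 2*pi)

Answer: final direction angle = (2/3)*pi


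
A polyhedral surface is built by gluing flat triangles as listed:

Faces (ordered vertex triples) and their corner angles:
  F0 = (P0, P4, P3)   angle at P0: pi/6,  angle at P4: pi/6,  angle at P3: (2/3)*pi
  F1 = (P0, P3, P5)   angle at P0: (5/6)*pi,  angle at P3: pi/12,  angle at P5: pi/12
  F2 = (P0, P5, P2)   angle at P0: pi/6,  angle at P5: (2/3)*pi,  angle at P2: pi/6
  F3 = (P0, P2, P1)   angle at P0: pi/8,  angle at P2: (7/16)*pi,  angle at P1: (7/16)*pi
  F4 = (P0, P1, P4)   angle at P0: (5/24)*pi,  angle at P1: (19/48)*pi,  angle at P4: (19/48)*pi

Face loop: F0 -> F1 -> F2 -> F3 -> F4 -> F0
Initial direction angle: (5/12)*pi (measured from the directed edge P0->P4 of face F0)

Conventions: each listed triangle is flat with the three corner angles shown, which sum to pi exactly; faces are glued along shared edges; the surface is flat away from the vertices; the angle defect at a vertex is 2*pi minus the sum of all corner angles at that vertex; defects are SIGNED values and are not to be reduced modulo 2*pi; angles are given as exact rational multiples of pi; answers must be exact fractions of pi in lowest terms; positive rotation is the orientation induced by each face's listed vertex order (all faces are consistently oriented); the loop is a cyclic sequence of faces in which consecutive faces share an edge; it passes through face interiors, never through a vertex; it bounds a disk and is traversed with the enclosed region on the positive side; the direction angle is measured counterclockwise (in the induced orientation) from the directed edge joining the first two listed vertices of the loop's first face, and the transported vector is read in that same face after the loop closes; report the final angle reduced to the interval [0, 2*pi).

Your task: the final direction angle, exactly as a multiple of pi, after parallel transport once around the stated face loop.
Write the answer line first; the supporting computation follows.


Answer: final direction angle = (11/12)*pi

enclosed vertex P0: corner angles sum to (3/2)*pi, defect = 2*pi - (3/2)*pi = pi/2
by Gauss-Bonnet the loop rotates the vector by the enclosed defect sum (positive orientation, mod 2*pi)
final angle = (5/12)*pi + pi/2 = (11/12)*pi (mod 2*pi)


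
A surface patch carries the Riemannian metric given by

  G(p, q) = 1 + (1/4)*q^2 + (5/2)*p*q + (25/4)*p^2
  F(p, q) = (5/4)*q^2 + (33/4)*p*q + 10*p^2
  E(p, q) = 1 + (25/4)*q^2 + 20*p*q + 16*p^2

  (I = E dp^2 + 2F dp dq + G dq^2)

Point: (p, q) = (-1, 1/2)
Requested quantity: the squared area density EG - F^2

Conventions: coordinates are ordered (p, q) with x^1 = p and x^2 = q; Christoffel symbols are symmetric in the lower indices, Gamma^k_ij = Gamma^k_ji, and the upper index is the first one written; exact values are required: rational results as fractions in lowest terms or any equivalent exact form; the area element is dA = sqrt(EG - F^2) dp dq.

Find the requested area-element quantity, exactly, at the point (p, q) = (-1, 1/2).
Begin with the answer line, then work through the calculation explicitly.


Answer: EG - F^2 = 109/8

E = 137/16, F = 99/16, G = 97/16; EG - F^2 = 109/8


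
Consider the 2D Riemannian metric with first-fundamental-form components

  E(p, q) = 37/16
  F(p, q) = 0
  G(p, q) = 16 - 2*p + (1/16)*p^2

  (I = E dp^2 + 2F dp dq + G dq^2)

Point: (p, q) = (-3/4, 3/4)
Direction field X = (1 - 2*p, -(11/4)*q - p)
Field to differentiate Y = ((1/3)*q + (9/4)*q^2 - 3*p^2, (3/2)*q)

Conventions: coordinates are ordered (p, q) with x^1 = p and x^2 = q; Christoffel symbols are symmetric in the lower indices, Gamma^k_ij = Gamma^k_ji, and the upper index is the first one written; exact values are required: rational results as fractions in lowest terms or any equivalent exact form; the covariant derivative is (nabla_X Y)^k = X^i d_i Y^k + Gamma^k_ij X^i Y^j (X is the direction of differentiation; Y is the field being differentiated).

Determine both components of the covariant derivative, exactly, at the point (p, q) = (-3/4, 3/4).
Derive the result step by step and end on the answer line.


E = 37/16, F = 0, G = 4489/256 at the point
E_p = 0, E_q = 0, F_p = 0, F_q = 0, G_p = -67/32, G_q = 0
EG - F^2 = 166093/4096;  g^inv = (4096/166093) * [[4489/256, 0], [0, 37/16]]
first-kind symbols [ij,l] = (1/2)(d_i g_jl + d_j g_il - d_l g_ij): [pp,p] = E_p/2 = 0, [pp,q] = F_p - E_q/2 = 0, [pq,p] = E_q/2 = 0, [pq,q] = G_p/2 = -67/64, [qq,p] = F_q - G_p/2 = 67/64, [qq,q] = G_q/2 = 0
Gamma^p_ij = (G*[ij,p] - F*[ij,q])/(EG - F^2), Gamma^q_ij = (E*[ij,q] - F*[ij,p])/(EG - F^2)
Gamma_ppp = 0, Gamma_ppq = 0, Gamma_pqq = 67/148, Gamma_qpp = 0, Gamma_qpq = -4/67, Gamma_qqq = 0
X = (5/2, -21/16), Y = (-11/64, 9/8) at the point

Answer: (nabla_X Y)^p = 108253/18944, (nabla_X Y)^q = -36879/17152


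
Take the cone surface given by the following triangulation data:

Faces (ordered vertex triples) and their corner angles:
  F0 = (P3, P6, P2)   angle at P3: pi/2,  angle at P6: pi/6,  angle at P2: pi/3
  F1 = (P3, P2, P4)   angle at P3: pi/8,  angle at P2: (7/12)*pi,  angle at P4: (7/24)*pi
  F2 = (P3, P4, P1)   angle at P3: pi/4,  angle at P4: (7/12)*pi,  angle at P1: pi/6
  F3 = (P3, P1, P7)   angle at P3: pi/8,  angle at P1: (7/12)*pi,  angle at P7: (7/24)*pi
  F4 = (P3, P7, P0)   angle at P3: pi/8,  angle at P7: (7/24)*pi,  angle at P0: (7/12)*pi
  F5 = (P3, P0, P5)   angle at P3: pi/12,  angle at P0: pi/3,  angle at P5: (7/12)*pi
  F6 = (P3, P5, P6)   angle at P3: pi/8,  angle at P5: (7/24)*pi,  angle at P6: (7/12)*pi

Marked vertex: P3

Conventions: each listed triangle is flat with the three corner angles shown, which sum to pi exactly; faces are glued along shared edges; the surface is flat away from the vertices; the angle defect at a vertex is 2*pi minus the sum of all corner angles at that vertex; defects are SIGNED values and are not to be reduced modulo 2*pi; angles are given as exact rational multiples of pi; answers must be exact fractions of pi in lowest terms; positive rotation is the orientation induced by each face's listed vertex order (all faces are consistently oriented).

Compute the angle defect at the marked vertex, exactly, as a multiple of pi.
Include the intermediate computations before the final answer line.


Sum of corner angles at P3: (4/3)*pi
defect = 2*pi - (4/3)*pi

Answer: defect(P3) = (2/3)*pi


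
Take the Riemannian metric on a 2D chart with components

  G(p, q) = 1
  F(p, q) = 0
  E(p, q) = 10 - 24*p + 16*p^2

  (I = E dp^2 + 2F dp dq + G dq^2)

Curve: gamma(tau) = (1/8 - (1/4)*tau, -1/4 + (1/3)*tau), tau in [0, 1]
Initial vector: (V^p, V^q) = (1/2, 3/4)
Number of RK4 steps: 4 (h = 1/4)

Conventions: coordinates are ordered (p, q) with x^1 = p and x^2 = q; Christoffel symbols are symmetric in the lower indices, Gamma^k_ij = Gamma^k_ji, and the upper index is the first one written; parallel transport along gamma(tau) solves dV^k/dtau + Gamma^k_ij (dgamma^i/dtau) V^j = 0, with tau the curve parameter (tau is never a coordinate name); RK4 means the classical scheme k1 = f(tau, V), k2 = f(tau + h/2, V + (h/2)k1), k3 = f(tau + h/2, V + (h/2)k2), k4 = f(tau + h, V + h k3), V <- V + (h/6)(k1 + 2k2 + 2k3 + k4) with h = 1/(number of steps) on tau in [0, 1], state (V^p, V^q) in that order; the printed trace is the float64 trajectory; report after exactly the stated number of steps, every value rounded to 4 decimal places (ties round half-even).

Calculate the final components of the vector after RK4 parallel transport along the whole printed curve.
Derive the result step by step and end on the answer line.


gamma'(tau) = (-1/4, 1/3); f(tau, V)^k = -Gamma^k_ij(gamma(tau)) gamma'^i(tau) V^j; h = 1/4; intermediate values shown to 6 dp
curve data and Christoffel symbols at the stage parameters:
  tau = 0.000000: gamma = (0.125000, -0.250000), gamma' = (-0.250000, 0.333333); Gamma_ppp = -1.379310, Gamma_ppq = 0.000000, Gamma_pqq = 0.000000, Gamma_qpp = 0.000000, Gamma_qpq = 0.000000, Gamma_qqq = 0.000000
  tau = 0.125000: gamma = (0.093750, -0.208333), gamma' = (-0.250000, 0.333333); Gamma_ppp = -1.330693, Gamma_ppq = 0.000000, Gamma_pqq = 0.000000, Gamma_qpp = 0.000000, Gamma_qpq = 0.000000, Gamma_qqq = 0.000000
  tau = 0.250000: gamma = (0.062500, -0.166667), gamma' = (-0.250000, 0.333333); Gamma_ppp = -1.284672, Gamma_ppq = 0.000000, Gamma_pqq = 0.000000, Gamma_qpp = 0.000000, Gamma_qpq = 0.000000, Gamma_qqq = 0.000000
  tau = 0.375000: gamma = (0.031250, -0.125000), gamma' = (-0.250000, 0.333333); Gamma_ppp = -1.241147, Gamma_ppq = 0.000000, Gamma_pqq = 0.000000, Gamma_qpp = 0.000000, Gamma_qpq = 0.000000, Gamma_qqq = 0.000000
  tau = 0.500000: gamma = (0.000000, -0.083333), gamma' = (-0.250000, 0.333333); Gamma_ppp = -1.200000, Gamma_ppq = 0.000000, Gamma_pqq = 0.000000, Gamma_qpp = 0.000000, Gamma_qpq = 0.000000, Gamma_qqq = 0.000000
  tau = 0.625000: gamma = (-0.031250, -0.041667), gamma' = (-0.250000, 0.333333); Gamma_ppp = -1.161103, Gamma_ppq = 0.000000, Gamma_pqq = 0.000000, Gamma_qpp = 0.000000, Gamma_qpq = 0.000000, Gamma_qqq = 0.000000
  tau = 0.750000: gamma = (-0.062500, 0.000000), gamma' = (-0.250000, 0.333333); Gamma_ppp = -1.124324, Gamma_ppq = 0.000000, Gamma_pqq = 0.000000, Gamma_qpp = 0.000000, Gamma_qpq = 0.000000, Gamma_qqq = 0.000000
  tau = 0.875000: gamma = (-0.093750, 0.041667), gamma' = (-0.250000, 0.333333); Gamma_ppp = -1.089533, Gamma_ppq = 0.000000, Gamma_pqq = 0.000000, Gamma_qpp = 0.000000, Gamma_qpq = 0.000000, Gamma_qqq = 0.000000
  tau = 1.000000: gamma = (-0.125000, 0.083333), gamma' = (-0.250000, 0.333333); Gamma_ppp = -1.056604, Gamma_ppq = 0.000000, Gamma_pqq = 0.000000, Gamma_qpp = 0.000000, Gamma_qpq = 0.000000, Gamma_qqq = 0.000000
step 0: V^p = 0.5000, V^q = 0.7500
step 1: k1 = (-0.172414, 0.000000), k2 = (-0.159167, 0.000000), k3 = (-0.159718, 0.000000), k4 = (-0.147760, 0.000000); V <- V + (h/6)(k1 + 2k2 + 2k3 + k4): V^p = 0.4601, V^q = 0.7500
step 2: k1 = (-0.147765, 0.000000), k2 = (-0.137027, 0.000000), k3 = (-0.137444, 0.000000), k4 = (-0.127717, 0.000000); V <- V + (h/6)(k1 + 2k2 + 2k3 + k4): V^p = 0.4257, V^q = 0.7500
step 3: k1 = (-0.127720, 0.000000), k2 = (-0.118946, 0.000000), k3 = (-0.119265, 0.000000), k4 = (-0.111285, 0.000000); V <- V + (h/6)(k1 + 2k2 + 2k3 + k4): V^p = 0.3959, V^q = 0.7500
step 4: k1 = (-0.111287, 0.000000), k2 = (-0.104054, 0.000000), k3 = (-0.104301, 0.000000), k4 = (-0.097696, 0.000000); V <- V + (h/6)(k1 + 2k2 + 2k3 + k4): V^p = 0.3699, V^q = 0.7500

Answer: V^p = 0.3699, V^q = 0.7500


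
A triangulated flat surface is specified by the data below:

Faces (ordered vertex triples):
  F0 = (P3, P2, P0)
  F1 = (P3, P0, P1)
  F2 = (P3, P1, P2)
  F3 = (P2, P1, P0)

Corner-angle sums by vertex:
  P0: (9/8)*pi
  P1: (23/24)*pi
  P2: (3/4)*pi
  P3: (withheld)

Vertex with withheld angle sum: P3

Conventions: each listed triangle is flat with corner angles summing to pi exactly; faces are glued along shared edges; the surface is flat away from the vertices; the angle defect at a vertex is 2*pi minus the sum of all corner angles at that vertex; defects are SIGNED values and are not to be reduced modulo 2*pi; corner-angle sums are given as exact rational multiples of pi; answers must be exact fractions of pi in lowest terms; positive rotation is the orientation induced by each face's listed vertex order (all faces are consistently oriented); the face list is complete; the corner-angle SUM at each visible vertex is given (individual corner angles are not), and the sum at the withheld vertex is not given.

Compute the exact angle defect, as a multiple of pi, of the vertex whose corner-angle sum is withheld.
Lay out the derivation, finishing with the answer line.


V = 4, E = 6, F = 4; chi = V - E + F = 2
Gauss-Bonnet: total defect = 2*pi*chi = 4*pi; visible defects sum to (19/6)*pi

Answer: defect(P3) = (5/6)*pi


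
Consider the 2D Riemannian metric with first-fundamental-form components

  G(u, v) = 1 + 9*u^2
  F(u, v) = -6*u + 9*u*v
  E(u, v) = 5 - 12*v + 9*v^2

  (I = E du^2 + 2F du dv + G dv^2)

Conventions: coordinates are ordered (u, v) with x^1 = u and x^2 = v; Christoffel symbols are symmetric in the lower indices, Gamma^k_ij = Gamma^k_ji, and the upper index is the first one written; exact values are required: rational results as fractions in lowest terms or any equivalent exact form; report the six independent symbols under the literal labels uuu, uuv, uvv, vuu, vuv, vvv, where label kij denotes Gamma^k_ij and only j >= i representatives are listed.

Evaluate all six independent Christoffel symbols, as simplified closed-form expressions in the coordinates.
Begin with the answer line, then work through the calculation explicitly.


Answer: Gamma_uuu = 0, Gamma_uuv = (9*v - 6)/(9*u^2 + 9*v^2 - 12*v + 5), Gamma_uvv = 0, Gamma_vuu = 0, Gamma_vuv = 9*u/(9*u^2 + 9*v^2 - 12*v + 5), Gamma_vvv = 0

E = 5 - 12*v + 9*v^2; F = -6*u + 9*u*v; G = 1 + 9*u^2
Gamma^k_ij = (1/2) g^{kl} (d_i g_jl + d_j g_il - d_l g_ij), with g^inv = (1/(EG-F^2)) [[G, -F], [-F, E]]
first partials: E_u = 0, E_v = -12 + 18*v, F_u = -6 + 9*v, F_v = 9*u, G_u = 18*u, G_v = 0
D = EG - F^2 = 5 - 12*v + 9*v^2 + 9*u^2
expanded: Gamma^u_uu = (G E_u - 2F F_u + F E_v)/(2D), Gamma^u_uv = (G E_v - F G_u)/(2D), Gamma^u_vv = (2G F_v - G G_u - F G_v)/(2D), Gamma^v_uu = (2E F_u - E E_v - F E_u)/(2D), Gamma^v_uv = (E G_u - F E_v)/(2D), Gamma^v_vv = (E G_v - 2F F_v + F G_u)/(2D); substitute and cancel common factors


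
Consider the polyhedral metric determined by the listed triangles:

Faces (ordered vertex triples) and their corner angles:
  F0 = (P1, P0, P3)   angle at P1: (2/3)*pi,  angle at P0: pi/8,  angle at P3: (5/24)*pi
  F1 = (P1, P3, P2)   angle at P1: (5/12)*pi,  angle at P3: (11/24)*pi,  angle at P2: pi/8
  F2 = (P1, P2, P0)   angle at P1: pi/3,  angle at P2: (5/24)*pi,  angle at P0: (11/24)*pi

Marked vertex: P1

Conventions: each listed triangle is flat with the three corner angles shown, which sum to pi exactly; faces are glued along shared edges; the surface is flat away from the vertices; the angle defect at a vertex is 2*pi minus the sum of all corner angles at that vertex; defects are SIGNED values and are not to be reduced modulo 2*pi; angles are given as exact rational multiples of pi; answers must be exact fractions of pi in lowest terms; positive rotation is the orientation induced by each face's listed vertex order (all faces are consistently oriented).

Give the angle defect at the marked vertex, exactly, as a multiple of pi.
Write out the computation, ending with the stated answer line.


Sum of corner angles at P1: (17/12)*pi
defect = 2*pi - (17/12)*pi

Answer: defect(P1) = (7/12)*pi


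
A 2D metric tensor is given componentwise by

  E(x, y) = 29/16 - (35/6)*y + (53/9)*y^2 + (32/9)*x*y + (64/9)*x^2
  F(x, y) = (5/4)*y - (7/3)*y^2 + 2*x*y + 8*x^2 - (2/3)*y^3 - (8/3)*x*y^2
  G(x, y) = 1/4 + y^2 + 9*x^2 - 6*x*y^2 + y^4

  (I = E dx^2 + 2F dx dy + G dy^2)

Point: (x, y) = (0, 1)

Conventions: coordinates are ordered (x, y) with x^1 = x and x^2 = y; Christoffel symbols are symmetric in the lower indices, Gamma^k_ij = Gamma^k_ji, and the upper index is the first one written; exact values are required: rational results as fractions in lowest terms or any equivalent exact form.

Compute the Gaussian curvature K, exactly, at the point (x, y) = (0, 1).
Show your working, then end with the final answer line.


E = 269/144, F = -7/4, G = 9/4, EG - F^2 = 73/64 at the point
E_x = 32/9, E_y = 107/18, F_x = -2/3, F_y = -65/12, G_x = -6, G_y = 6
E_yy = 106/9, F_xy = -10/3, G_xx = 18
Brioschi: K = (det M1 - det M2) / (EG - F^2)^2 with the standard first/second-derivative matrices M1, M2.
M1 = [[-E_yy/2 + F_xy - G_xx/2, E_x/2, F_x - E_y/2], [F_y - G_x/2, E, F], [G_y/2, F, G]] = [[-164/9, 16/9, -131/36], [-29/12, 269/144, -7/4], [3, -7/4, 9/4]]; det M1 = -1483/96
M2 = [[0, E_y/2, G_x/2], [E_y/2, E, F], [G_x/2, F, G]] = [[0, 107/36, -3], [107/36, 269/144, -7/4], [-3, -7/4, 9/4]]; det M2 = -3157/576
det M1 - det M2 = -5741/576; K = -5741/576 / (73/64)^2 = -367424/47961

Answer: K = -367424/47961


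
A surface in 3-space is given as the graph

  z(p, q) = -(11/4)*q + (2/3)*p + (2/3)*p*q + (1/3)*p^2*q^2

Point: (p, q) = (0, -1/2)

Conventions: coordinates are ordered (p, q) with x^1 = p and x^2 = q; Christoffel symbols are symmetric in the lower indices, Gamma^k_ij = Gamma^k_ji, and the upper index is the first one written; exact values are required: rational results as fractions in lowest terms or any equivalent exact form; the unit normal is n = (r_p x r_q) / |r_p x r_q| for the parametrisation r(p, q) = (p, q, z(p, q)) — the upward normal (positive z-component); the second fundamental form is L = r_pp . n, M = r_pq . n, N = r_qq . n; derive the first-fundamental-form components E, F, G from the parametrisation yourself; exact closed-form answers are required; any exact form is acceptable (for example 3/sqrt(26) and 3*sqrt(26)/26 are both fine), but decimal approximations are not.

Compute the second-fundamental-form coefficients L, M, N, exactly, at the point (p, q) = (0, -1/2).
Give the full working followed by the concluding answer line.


z_p = 1/3, z_q = -11/4, z_pp = 1/6, z_pq = 2/3, z_qq = 0
E = 10/9, F = -11/12, G = 137/16; answer radicand W^2 = 1249/144
unnormalised second-form numerators: l = 1/6, m = 2/3, n = 0; L = l/sqrt(1249/144), and similarly M = m/sqrt(W^2), N = n/sqrt(W^2)

Answer: L = 2*sqrt(1249)/1249, M = 8*sqrt(1249)/1249, N = 0


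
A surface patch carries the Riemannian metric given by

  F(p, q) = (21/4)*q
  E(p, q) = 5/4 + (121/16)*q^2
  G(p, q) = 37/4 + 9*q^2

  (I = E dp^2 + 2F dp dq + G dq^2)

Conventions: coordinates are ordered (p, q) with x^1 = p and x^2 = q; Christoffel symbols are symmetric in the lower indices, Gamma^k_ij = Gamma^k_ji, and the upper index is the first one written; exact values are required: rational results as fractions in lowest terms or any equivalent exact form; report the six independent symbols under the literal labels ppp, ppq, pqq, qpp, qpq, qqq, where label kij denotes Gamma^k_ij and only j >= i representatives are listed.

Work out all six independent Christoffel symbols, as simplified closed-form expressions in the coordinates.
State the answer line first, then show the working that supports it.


Answer: Gamma_ppp = 2541*q^2/(4356*q^4 + 3433*q^2 + 740), Gamma_ppq = (4356*q^3 + 4477*q)/(4356*q^4 + 3433*q^2 + 740), Gamma_pqq = 3108/(4356*q^4 + 3433*q^2 + 740), Gamma_qpp = (-14641*q^3 - 2420*q)/(17424*q^4 + 13732*q^2 + 2960), Gamma_qpq = -2541*q^2/(4356*q^4 + 3433*q^2 + 740), Gamma_qqq = (4356*q^3 - 1044*q)/(4356*q^4 + 3433*q^2 + 740)

E = 5/4 + (121/16)*q^2; F = (21/4)*q; G = 37/4 + 9*q^2
Gamma^k_ij = (1/2) g^{kl} (d_i g_jl + d_j g_il - d_l g_ij), with g^inv = (1/(EG-F^2)) [[G, -F], [-F, E]]
first partials: E_p = 0, E_q = (121/8)*q, F_p = 0, F_q = 21/4, G_p = 0, G_q = 18*q
D = EG - F^2 = 185/16 + (3433/64)*q^2 + (1089/16)*q^4
expanded: Gamma^p_pp = (G E_p - 2F F_p + F E_q)/(2D), Gamma^p_pq = (G E_q - F G_p)/(2D), Gamma^p_qq = (2G F_q - G G_p - F G_q)/(2D), Gamma^q_pp = (2E F_p - E E_q - F E_p)/(2D), Gamma^q_pq = (E G_p - F E_q)/(2D), Gamma^q_qq = (E G_q - 2F F_q + F G_p)/(2D); substitute and cancel common factors


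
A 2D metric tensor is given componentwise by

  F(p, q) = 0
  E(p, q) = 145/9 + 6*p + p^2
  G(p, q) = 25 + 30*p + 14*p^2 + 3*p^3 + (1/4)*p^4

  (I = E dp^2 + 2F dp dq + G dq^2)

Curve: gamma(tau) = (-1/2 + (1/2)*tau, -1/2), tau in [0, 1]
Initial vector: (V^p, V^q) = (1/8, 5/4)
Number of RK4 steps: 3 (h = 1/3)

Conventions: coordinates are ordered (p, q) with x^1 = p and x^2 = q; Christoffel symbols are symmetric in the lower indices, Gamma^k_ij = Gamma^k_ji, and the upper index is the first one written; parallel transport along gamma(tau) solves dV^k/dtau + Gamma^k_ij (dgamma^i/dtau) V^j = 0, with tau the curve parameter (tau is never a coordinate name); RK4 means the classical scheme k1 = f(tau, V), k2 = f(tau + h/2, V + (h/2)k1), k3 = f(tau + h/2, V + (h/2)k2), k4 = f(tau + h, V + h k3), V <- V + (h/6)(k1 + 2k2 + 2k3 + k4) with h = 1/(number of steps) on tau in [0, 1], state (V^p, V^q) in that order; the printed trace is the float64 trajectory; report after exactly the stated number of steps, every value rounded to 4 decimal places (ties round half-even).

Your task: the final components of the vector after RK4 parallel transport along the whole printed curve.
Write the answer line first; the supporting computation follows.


Answer: V^p = 0.1138, V^q = 0.9063

gamma'(tau) = (1/2, 0); f(tau, V)^k = -Gamma^k_ij(gamma(tau)) gamma'^i(tau) V^j; h = 1/3; intermediate values shown to 6 dp
curve data and Christoffel symbols at the stage parameters:
  tau = 0.000000: gamma = (-0.500000, -0.500000), gamma' = (0.500000, 0.000000); Gamma_ppp = 0.187110, Gamma_ppq = 0.000000, Gamma_pqq = -0.678274, Gamma_qpp = 0.000000, Gamma_qpq = 0.689655, Gamma_qqq = 0.000000
  tau = 0.166667: gamma = (-0.416667, -0.500000), gamma' = (0.500000, 0.000000); Gamma_ppp = 0.187406, Gamma_ppq = 0.000000, Gamma_pqq = -0.719039, Gamma_qpp = 0.000000, Gamma_qpq = 0.673303, Gamma_qqq = 0.000000
  tau = 0.333333: gamma = (-0.333333, -0.500000), gamma' = (0.500000, 0.000000); Gamma_ppp = 0.187500, Gamma_ppq = 0.000000, Gamma_pqq = -0.760417, Gamma_qpp = 0.000000, Gamma_qpq = 0.657534, Gamma_qqq = 0.000000
  tau = 0.500000: gamma = (-0.250000, -0.500000), gamma' = (0.500000, 0.000000); Gamma_ppp = 0.187411, Gamma_ppq = 0.000000, Gamma_pqq = -0.802354, Gamma_qpp = 0.000000, Gamma_qpq = 0.642336, Gamma_qqq = 0.000000
  tau = 0.666667: gamma = (-0.166667, -0.500000), gamma' = (0.500000, 0.000000); Gamma_ppp = 0.187156, Gamma_ppq = 0.000000, Gamma_pqq = -0.844801, Gamma_qpp = 0.000000, Gamma_qpq = 0.627692, Gamma_qqq = 0.000000
  tau = 0.833333: gamma = (-0.083333, -0.500000), gamma' = (0.500000, 0.000000); Gamma_ppp = 0.186750, Gamma_ppq = 0.000000, Gamma_pqq = -0.887709, Gamma_qpp = 0.000000, Gamma_qpq = 0.613587, Gamma_qqq = 0.000000
  tau = 1.000000: gamma = (0.000000, -0.500000), gamma' = (0.500000, 0.000000); Gamma_ppp = 0.186207, Gamma_ppq = 0.000000, Gamma_pqq = -0.931034, Gamma_qpp = 0.000000, Gamma_qpq = 0.600000, Gamma_qqq = 0.000000
step 0: V^p = 0.1250, V^q = 1.2500
step 1: k1 = (-0.011694, -0.431034), k2 = (-0.011530, -0.396630), k3 = (-0.011533, -0.398560), k4 = (-0.011358, -0.367281); V <- V + (h/6)(k1 + 2k2 + 2k3 + k4): V^p = 0.1212, V^q = 1.1173
step 2: k1 = (-0.011358, -0.367330), k2 = (-0.011176, -0.339177), k3 = (-0.011179, -0.340684), k4 = (-0.010989, -0.315018); V <- V + (h/6)(k1 + 2k2 + 2k3 + k4): V^p = 0.1174, V^q = 1.0038
step 3: k1 = (-0.010989, -0.315053), k2 = (-0.010794, -0.291864), k3 = (-0.010797, -0.293050), k4 = (-0.010598, -0.271849); V <- V + (h/6)(k1 + 2k2 + 2k3 + k4): V^p = 0.1138, V^q = 0.9063


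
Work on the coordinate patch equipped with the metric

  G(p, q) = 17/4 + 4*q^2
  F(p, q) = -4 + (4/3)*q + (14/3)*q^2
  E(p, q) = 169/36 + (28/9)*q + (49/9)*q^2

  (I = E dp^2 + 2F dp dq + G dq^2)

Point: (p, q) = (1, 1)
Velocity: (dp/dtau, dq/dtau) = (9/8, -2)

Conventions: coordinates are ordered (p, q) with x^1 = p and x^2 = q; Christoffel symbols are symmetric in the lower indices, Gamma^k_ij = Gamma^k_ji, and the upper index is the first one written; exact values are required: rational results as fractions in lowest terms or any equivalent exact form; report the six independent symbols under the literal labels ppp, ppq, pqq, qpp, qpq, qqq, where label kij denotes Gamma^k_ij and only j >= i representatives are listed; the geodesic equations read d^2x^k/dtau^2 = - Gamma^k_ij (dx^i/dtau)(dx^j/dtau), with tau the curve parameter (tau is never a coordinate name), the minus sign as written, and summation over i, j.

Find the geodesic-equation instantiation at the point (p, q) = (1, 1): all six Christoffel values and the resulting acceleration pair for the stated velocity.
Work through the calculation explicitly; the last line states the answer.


E = 53/4, F = 2, G = 33/4 at the point
E_p = 0, E_q = 14, F_p = 0, F_q = 32/3, G_p = 0, G_q = 8
EG - F^2 = 1685/16;  g^inv = (16/1685) * [[33/4, -2], [-2, 53/4]]
first-kind symbols [ij,l] = (1/2)(d_i g_jl + d_j g_il - d_l g_ij): [pp,p] = E_p/2 = 0, [pp,q] = F_p - E_q/2 = -7, [pq,p] = E_q/2 = 7, [pq,q] = G_p/2 = 0, [qq,p] = F_q - G_p/2 = 32/3, [qq,q] = G_q/2 = 4
Gamma^p_ij = (G*[ij,p] - F*[ij,q])/(EG - F^2), Gamma^q_ij = (E*[ij,q] - F*[ij,p])/(EG - F^2)
Gamma_ppp = 224/1685, Gamma_ppq = 924/1685, Gamma_pqq = 256/337, Gamma_qpp = -1484/1685, Gamma_qpq = -224/1685, Gamma_qqq = 304/1011
d^2p/dtau^2 = -(Gamma_ppp*(9/8)^2 + 2*Gamma_ppq*(9/8)*(-2) + Gamma_pqq*(-2)^2) = -2491/3370
d^2q/dtau^2 = -(Gamma_qpp*(9/8)^2 + 2*Gamma_qpq*(9/8)*(-2) + Gamma_qqq*(-2)^2) = -55511/80880

Answer: Gamma_ppp = 224/1685, Gamma_ppq = 924/1685, Gamma_pqq = 256/337, Gamma_qpp = -1484/1685, Gamma_qpq = -224/1685, Gamma_qqq = 304/1011; accelerations (d^2p/dtau^2, d^2q/dtau^2) = (-2491/3370, -55511/80880)


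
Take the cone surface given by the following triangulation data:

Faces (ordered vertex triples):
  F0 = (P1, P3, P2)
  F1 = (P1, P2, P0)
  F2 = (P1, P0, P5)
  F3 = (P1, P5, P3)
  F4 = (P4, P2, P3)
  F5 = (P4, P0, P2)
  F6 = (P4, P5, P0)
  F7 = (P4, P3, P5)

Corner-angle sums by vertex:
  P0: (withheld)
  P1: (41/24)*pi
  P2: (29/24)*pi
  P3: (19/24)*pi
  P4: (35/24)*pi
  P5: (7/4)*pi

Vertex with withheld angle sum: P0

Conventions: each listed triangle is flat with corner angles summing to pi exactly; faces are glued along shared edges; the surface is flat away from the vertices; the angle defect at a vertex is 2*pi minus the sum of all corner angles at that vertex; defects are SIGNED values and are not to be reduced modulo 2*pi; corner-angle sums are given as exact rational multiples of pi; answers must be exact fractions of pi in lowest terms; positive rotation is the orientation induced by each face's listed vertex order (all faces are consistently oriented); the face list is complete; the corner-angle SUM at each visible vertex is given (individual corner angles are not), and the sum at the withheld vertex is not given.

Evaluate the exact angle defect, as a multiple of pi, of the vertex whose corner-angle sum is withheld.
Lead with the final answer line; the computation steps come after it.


Answer: defect(P0) = (11/12)*pi

V = 6, E = 12, F = 8; chi = V - E + F = 2
Gauss-Bonnet: total defect = 2*pi*chi = 4*pi; visible defects sum to (37/12)*pi


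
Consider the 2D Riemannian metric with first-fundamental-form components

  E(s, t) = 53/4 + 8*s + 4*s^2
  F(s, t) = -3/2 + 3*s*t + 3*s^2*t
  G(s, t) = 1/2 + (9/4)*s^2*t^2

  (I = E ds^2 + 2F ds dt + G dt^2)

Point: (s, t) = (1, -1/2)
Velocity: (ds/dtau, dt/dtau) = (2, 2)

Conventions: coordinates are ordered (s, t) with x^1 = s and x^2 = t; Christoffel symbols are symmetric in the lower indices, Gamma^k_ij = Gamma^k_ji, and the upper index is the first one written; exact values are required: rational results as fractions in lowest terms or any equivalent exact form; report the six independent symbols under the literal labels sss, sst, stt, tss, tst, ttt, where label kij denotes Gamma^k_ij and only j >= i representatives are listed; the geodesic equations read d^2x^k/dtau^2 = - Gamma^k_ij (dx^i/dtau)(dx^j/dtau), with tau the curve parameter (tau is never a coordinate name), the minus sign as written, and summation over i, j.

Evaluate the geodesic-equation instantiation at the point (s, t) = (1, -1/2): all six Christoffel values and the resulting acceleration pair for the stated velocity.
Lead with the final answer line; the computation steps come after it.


Answer: Gamma_sss = -752/421, Gamma_sst = 162/421, Gamma_stt = 183/1684, Gamma_tss = -4968/421, Gamma_tst = 909/421, Gamma_ttt = -252/421; accelerations (d^2s/dtau^2, d^2t/dtau^2) = (1529/421, 13608/421)

E = 101/4, F = -9/2, G = 17/16 at the point
E_s = 16, E_t = 0, F_s = -9/2, F_t = 6, G_s = 9/8, G_t = -9/4
EG - F^2 = 421/64;  g^inv = (64/421) * [[17/16, 9/2], [9/2, 101/4]]
first-kind symbols [ij,l] = (1/2)(d_i g_jl + d_j g_il - d_l g_ij): [ss,s] = E_s/2 = 8, [ss,t] = F_s - E_t/2 = -9/2, [st,s] = E_t/2 = 0, [st,t] = G_s/2 = 9/16, [tt,s] = F_t - G_s/2 = 87/16, [tt,t] = G_t/2 = -9/8
Gamma^s_ij = (G*[ij,s] - F*[ij,t])/(EG - F^2), Gamma^t_ij = (E*[ij,t] - F*[ij,s])/(EG - F^2)
Gamma_sss = -752/421, Gamma_sst = 162/421, Gamma_stt = 183/1684, Gamma_tss = -4968/421, Gamma_tst = 909/421, Gamma_ttt = -252/421
d^2s/dtau^2 = -(Gamma_sss*(2)^2 + 2*Gamma_sst*(2)*(2) + Gamma_stt*(2)^2) = 1529/421
d^2t/dtau^2 = -(Gamma_tss*(2)^2 + 2*Gamma_tst*(2)*(2) + Gamma_ttt*(2)^2) = 13608/421


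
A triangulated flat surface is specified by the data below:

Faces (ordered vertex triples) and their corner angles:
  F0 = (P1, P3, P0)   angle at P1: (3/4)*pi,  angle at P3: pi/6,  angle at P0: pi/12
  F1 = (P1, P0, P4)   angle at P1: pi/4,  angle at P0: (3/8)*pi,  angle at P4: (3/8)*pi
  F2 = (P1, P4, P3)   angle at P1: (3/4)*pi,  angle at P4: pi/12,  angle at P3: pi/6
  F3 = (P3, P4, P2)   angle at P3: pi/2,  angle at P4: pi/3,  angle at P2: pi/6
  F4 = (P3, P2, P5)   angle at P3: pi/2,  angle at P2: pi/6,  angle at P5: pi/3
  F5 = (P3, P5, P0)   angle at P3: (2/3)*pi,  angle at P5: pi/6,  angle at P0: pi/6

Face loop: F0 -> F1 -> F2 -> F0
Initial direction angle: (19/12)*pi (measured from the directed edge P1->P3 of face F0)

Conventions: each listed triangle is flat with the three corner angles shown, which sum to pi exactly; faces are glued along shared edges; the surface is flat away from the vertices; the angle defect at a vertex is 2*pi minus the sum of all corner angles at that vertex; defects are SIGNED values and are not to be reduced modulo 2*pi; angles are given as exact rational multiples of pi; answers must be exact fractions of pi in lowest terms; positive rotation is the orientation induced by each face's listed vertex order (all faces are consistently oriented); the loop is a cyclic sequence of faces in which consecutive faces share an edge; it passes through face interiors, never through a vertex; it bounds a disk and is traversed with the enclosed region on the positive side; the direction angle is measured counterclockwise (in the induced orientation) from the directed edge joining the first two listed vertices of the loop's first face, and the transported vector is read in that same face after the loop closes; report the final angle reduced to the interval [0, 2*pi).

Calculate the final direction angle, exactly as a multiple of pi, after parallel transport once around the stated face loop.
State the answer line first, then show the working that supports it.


Answer: final direction angle = (11/6)*pi

enclosed vertex P1: corner angles sum to (7/4)*pi, defect = 2*pi - (7/4)*pi = pi/4
transport around the loop rotates by the sum of enclosed defects; add to the initial angle mod 2*pi
final angle = (19/12)*pi + pi/4 = (11/6)*pi (mod 2*pi)


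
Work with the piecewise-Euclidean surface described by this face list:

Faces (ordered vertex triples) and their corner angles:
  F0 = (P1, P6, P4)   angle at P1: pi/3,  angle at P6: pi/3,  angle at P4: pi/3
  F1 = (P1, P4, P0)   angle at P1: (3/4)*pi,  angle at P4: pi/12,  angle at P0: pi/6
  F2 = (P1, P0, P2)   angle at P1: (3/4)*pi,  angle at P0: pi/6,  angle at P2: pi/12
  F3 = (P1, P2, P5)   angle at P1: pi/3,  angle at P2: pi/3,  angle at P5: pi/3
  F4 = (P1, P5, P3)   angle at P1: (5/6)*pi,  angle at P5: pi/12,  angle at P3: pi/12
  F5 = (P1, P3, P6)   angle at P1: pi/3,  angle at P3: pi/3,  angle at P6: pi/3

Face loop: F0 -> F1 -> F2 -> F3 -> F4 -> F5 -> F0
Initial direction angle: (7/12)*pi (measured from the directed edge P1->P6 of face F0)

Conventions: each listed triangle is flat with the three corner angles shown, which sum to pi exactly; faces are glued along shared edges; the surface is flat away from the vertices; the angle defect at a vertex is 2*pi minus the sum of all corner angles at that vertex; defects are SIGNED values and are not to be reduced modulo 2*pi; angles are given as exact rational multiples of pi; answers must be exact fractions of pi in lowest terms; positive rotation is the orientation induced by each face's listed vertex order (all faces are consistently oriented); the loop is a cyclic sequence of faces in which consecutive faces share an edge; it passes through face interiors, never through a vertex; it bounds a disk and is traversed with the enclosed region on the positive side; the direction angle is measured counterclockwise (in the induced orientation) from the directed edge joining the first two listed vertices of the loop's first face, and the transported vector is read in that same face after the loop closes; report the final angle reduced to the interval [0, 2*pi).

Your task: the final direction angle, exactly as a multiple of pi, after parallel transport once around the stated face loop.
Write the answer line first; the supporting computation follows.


Answer: final direction angle = (5/4)*pi

enclosed vertex P1: corner angles sum to (10/3)*pi, defect = 2*pi - (10/3)*pi = (-4/3)*pi
the final direction is the initial angle plus the enclosed defects, taken mod 2*pi in the induced orientation
final angle = (7/12)*pi - (4/3)*pi = (5/4)*pi (mod 2*pi)


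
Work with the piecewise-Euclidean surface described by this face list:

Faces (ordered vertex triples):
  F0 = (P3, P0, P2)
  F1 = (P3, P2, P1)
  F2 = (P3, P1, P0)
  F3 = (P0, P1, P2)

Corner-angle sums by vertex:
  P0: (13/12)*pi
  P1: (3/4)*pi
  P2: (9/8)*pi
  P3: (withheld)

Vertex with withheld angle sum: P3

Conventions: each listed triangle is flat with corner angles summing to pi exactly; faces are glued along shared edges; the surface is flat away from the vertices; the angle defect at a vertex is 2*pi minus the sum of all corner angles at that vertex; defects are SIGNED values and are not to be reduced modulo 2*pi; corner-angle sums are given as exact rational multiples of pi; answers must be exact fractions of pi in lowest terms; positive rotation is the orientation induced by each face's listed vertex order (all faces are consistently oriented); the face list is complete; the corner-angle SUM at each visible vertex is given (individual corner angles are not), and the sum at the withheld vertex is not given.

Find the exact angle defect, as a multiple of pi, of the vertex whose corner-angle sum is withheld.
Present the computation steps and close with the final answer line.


V = 4, E = 6, F = 4; chi = V - E + F = 2
Gauss-Bonnet: total defect = 2*pi*chi = 4*pi; visible defects sum to (73/24)*pi

Answer: defect(P3) = (23/24)*pi
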